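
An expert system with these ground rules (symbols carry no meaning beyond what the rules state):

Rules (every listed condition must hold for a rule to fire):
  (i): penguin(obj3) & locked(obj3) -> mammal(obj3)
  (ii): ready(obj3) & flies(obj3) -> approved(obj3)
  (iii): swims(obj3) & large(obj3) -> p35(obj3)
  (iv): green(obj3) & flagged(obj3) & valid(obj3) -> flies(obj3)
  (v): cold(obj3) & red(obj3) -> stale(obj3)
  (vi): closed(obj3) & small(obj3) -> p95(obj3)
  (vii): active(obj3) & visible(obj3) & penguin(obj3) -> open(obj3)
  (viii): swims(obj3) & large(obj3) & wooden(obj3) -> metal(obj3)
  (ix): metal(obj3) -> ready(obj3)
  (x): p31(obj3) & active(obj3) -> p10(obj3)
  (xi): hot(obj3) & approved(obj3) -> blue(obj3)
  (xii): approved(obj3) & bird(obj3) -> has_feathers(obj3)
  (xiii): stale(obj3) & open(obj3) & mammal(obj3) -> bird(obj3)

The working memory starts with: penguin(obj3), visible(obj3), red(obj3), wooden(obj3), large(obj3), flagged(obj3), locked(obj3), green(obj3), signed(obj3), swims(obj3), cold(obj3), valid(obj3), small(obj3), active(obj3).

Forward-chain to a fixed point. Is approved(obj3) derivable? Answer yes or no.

[1] (i) [penguin(obj3) & locked(obj3) -> mammal(obj3)]; (iii) [swims(obj3) & large(obj3) -> p35(obj3)]; (iv) [green(obj3) & flagged(obj3) & valid(obj3) -> flies(obj3)]; (v) [cold(obj3) & red(obj3) -> stale(obj3)]; (vii) [active(obj3) & visible(obj3) & penguin(obj3) -> open(obj3)]; (viii) [swims(obj3) & large(obj3) & wooden(obj3) -> metal(obj3)]. ⇒ new: mammal(obj3), p35(obj3), flies(obj3), stale(obj3), open(obj3), metal(obj3).
[2] (ix) [metal(obj3) -> ready(obj3)]; (xiii) [stale(obj3) & open(obj3) & mammal(obj3) -> bird(obj3)]. ⇒ new: ready(obj3), bird(obj3).
[3] (ii) [ready(obj3) & flies(obj3) -> approved(obj3)]. ⇒ new: approved(obj3).
[4] (xii) [approved(obj3) & bird(obj3) -> has_feathers(obj3)]. ⇒ new: has_feathers(obj3).
approved(obj3) appears in round 3, so it is derivable.

yes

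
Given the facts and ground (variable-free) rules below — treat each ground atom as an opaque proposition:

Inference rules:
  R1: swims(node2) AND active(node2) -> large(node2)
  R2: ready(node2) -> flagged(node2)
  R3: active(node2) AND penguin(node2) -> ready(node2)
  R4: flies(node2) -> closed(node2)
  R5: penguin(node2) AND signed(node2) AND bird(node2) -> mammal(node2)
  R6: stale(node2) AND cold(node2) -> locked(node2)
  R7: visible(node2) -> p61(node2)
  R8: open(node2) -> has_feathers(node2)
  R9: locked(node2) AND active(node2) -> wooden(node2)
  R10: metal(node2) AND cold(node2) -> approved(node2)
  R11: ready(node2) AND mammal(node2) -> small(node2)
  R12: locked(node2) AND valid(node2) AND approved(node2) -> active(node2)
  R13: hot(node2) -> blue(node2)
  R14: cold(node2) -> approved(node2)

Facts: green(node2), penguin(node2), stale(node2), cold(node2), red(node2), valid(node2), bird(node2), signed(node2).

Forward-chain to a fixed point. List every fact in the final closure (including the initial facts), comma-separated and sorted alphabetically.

Round 1: R5 [penguin(node2) AND signed(node2) AND bird(node2) -> mammal(node2)]; R6 [stale(node2) AND cold(node2) -> locked(node2)]; R14 [cold(node2) -> approved(node2)]. New: mammal(node2), locked(node2), approved(node2).
Round 2: R12 [locked(node2) AND valid(node2) AND approved(node2) -> active(node2)]. New: active(node2).
Round 3: R3 [active(node2) AND penguin(node2) -> ready(node2)]; R9 [locked(node2) AND active(node2) -> wooden(node2)]. New: ready(node2), wooden(node2).
Round 4: R2 [ready(node2) -> flagged(node2)]; R11 [ready(node2) AND mammal(node2) -> small(node2)]. New: flagged(node2), small(node2).

active(node2), approved(node2), bird(node2), cold(node2), flagged(node2), green(node2), locked(node2), mammal(node2), penguin(node2), ready(node2), red(node2), signed(node2), small(node2), stale(node2), valid(node2), wooden(node2)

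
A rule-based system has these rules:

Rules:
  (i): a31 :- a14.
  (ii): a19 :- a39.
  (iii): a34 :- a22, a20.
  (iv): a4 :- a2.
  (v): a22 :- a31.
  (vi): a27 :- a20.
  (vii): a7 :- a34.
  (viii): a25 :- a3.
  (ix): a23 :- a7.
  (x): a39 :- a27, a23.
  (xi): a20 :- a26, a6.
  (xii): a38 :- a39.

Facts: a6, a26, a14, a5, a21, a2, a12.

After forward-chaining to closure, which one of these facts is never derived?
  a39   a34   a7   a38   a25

a25

Round 1: (i) [a31 :- a14.]; (iv) [a4 :- a2.]; (xi) [a20 :- a26, a6.]. New: a31, a4, a20.
Round 2: (v) [a22 :- a31.]; (vi) [a27 :- a20.]. New: a22, a27.
Round 3: (iii) [a34 :- a22, a20.]. New: a34.
Round 4: (vii) [a7 :- a34.]. New: a7.
Round 5: (ix) [a23 :- a7.]. New: a23.
Round 6: (x) [a39 :- a27, a23.]. New: a39.
Round 7: (ii) [a19 :- a39.]; (xii) [a38 :- a39.]. New: a19, a38.
Derived: a7 (round 4), a34 (round 3), a39 (round 6), a38 (round 7). a25 never appears in any round.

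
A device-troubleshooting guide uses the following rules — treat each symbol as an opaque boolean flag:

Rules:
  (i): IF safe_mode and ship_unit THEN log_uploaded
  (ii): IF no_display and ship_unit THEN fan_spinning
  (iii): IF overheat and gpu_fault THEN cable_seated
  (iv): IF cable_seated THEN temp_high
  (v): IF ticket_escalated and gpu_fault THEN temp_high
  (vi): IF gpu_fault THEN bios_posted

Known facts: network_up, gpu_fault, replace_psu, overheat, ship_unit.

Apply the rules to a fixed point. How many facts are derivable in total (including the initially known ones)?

8

Round 1: (iii) [IF overheat and gpu_fault THEN cable_seated]; (vi) [IF gpu_fault THEN bios_posted]. New: cable_seated, bios_posted.
Round 2: (iv) [IF cable_seated THEN temp_high]. New: temp_high.
Closure: {bios_posted, cable_seated, gpu_fault, network_up, overheat, replace_psu, ship_unit, temp_high} — 8 facts.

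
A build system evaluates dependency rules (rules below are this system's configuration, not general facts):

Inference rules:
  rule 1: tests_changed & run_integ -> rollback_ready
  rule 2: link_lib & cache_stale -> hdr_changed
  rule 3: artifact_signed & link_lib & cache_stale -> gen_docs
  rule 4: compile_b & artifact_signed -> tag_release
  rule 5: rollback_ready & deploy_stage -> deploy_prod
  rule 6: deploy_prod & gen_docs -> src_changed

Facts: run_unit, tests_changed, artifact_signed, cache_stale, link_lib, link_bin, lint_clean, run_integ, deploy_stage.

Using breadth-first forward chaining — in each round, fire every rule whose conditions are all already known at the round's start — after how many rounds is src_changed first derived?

3

Round 1 — rule 1, rule 2, rule 3, derive rollback_ready, hdr_changed, gen_docs.
Round 2 — rule 5, derive deploy_prod.
Round 3 — rule 6, derive src_changed.
src_changed first appears in round 3.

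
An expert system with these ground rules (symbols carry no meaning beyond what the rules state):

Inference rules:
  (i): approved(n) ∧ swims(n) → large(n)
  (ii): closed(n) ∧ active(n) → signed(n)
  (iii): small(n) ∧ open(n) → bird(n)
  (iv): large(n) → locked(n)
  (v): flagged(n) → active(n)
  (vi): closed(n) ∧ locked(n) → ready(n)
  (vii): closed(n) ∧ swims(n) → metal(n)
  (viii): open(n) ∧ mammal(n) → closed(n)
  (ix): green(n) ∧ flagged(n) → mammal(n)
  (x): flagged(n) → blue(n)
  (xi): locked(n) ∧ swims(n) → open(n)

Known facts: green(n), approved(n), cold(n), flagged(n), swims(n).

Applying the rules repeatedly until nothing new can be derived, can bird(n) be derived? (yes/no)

[1] (i) [approved(n) ∧ swims(n) → large(n)]; (v) [flagged(n) → active(n)]; (ix) [green(n) ∧ flagged(n) → mammal(n)]; (x) [flagged(n) → blue(n)]. ⇒ new: large(n), active(n), mammal(n), blue(n).
[2] (iv) [large(n) → locked(n)]. ⇒ new: locked(n).
[3] (xi) [locked(n) ∧ swims(n) → open(n)]. ⇒ new: open(n).
[4] (viii) [open(n) ∧ mammal(n) → closed(n)]. ⇒ new: closed(n).
[5] (ii) [closed(n) ∧ active(n) → signed(n)]; (vi) [closed(n) ∧ locked(n) → ready(n)]; (vii) [closed(n) ∧ swims(n) → metal(n)]. ⇒ new: signed(n), ready(n), metal(n).
Fixed point reached. bird(n) is concluded only by (iii); (iii) needs small(n) (never derived).

no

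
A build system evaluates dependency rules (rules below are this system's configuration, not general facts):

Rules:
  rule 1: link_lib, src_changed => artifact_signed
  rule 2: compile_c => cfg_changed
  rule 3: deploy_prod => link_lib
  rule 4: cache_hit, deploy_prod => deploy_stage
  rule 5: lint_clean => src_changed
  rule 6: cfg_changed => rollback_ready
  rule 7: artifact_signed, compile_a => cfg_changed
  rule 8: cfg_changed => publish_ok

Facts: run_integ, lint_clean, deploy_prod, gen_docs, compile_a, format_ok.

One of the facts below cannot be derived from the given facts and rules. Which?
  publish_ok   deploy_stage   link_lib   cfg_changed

Round 1 fires rule 3, rule 5, giving link_lib, src_changed.
Round 2 fires rule 1, giving artifact_signed.
Round 3 fires rule 7, giving cfg_changed.
Round 4 fires rule 6, rule 8, giving rollback_ready, publish_ok.
Derived: cfg_changed (round 3), publish_ok (round 4), link_lib (round 1). deploy_stage never appears in any round.

deploy_stage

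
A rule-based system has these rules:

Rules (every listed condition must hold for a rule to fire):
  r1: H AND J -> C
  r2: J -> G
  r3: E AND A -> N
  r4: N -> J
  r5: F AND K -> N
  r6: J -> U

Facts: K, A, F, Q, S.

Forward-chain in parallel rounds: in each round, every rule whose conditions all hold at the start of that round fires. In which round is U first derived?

3

Round 1: r5 [F AND K -> N]. Adds N.
Round 2: r4 [N -> J]. Adds J.
Round 3: r2 [J -> G]; r6 [J -> U]. Adds G, U.
U first appears in round 3.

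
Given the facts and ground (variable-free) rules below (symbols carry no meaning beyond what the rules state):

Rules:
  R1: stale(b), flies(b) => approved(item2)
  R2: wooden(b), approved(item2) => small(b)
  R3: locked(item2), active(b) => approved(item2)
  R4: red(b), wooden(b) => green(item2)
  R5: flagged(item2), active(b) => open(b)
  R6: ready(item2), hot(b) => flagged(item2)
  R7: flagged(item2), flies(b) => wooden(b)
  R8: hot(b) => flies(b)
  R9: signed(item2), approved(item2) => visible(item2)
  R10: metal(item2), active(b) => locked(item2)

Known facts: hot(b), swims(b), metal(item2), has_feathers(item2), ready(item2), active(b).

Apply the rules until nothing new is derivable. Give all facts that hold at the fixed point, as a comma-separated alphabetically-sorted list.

active(b), approved(item2), flagged(item2), flies(b), has_feathers(item2), hot(b), locked(item2), metal(item2), open(b), ready(item2), small(b), swims(b), wooden(b)

Round 1: R6 [ready(item2), hot(b) => flagged(item2)]; R8 [hot(b) => flies(b)]; R10 [metal(item2), active(b) => locked(item2)]. New: flagged(item2), flies(b), locked(item2).
Round 2: R3 [locked(item2), active(b) => approved(item2)]; R5 [flagged(item2), active(b) => open(b)]; R7 [flagged(item2), flies(b) => wooden(b)]. New: approved(item2), open(b), wooden(b).
Round 3: R2 [wooden(b), approved(item2) => small(b)]. New: small(b).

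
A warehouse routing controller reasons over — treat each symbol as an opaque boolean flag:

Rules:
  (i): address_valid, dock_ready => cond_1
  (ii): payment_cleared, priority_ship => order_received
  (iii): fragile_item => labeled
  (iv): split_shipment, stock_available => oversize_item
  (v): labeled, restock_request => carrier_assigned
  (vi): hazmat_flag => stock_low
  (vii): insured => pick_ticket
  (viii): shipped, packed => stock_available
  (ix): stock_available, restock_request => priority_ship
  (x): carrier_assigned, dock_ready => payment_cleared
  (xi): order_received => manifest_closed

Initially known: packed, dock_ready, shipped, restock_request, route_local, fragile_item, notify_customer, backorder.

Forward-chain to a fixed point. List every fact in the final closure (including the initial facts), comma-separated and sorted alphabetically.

backorder, carrier_assigned, dock_ready, fragile_item, labeled, manifest_closed, notify_customer, order_received, packed, payment_cleared, priority_ship, restock_request, route_local, shipped, stock_available

Round 1: (iii) [fragile_item => labeled]; (viii) [shipped, packed => stock_available]. New: labeled, stock_available.
Round 2: (v) [labeled, restock_request => carrier_assigned]; (ix) [stock_available, restock_request => priority_ship]. New: carrier_assigned, priority_ship.
Round 3: (x) [carrier_assigned, dock_ready => payment_cleared]. New: payment_cleared.
Round 4: (ii) [payment_cleared, priority_ship => order_received]. New: order_received.
Round 5: (xi) [order_received => manifest_closed]. New: manifest_closed.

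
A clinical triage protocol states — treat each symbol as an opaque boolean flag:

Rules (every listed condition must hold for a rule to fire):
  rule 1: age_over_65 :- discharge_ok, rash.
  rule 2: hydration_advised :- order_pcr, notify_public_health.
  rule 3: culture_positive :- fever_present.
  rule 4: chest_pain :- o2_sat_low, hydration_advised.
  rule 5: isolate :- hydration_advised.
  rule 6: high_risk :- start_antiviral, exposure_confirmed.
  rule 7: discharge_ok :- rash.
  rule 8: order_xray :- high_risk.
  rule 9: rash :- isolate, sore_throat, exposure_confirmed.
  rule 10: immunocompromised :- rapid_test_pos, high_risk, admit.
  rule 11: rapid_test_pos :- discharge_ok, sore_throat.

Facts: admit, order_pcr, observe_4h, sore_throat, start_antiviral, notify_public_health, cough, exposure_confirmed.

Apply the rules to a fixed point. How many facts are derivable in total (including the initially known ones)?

Round 1: rule 2 [hydration_advised :- order_pcr, notify_public_health.]; rule 6 [high_risk :- start_antiviral, exposure_confirmed.]. New: hydration_advised, high_risk.
Round 2: rule 5 [isolate :- hydration_advised.]; rule 8 [order_xray :- high_risk.]. New: isolate, order_xray.
Round 3: rule 9 [rash :- isolate, sore_throat, exposure_confirmed.]. New: rash.
Round 4: rule 7 [discharge_ok :- rash.]. New: discharge_ok.
Round 5: rule 1 [age_over_65 :- discharge_ok, rash.]; rule 11 [rapid_test_pos :- discharge_ok, sore_throat.]. New: age_over_65, rapid_test_pos.
Round 6: rule 10 [immunocompromised :- rapid_test_pos, high_risk, admit.]. New: immunocompromised.
Closure: {admit, age_over_65, cough, discharge_ok, exposure_confirmed, high_risk, hydration_advised, immunocompromised, isolate, notify_public_health, observe_4h, order_pcr, order_xray, rapid_test_pos, rash, sore_throat, start_antiviral} — 17 facts.

17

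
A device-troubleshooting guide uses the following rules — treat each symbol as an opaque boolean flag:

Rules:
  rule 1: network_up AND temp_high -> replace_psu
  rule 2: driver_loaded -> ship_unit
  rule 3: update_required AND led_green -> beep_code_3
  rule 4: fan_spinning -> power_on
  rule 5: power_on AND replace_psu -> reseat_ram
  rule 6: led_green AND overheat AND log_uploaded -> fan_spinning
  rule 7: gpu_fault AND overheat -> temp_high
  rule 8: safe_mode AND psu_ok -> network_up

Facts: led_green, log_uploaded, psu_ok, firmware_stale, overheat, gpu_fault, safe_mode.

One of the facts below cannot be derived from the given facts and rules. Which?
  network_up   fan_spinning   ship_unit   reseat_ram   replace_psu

[1] rule 6 [led_green AND overheat AND log_uploaded -> fan_spinning]; rule 7 [gpu_fault AND overheat -> temp_high]; rule 8 [safe_mode AND psu_ok -> network_up]. ⇒ new: fan_spinning, temp_high, network_up.
[2] rule 1 [network_up AND temp_high -> replace_psu]; rule 4 [fan_spinning -> power_on]. ⇒ new: replace_psu, power_on.
[3] rule 5 [power_on AND replace_psu -> reseat_ram]. ⇒ new: reseat_ram.
Derived: fan_spinning (round 1), replace_psu (round 2), network_up (round 1), reseat_ram (round 3). ship_unit never appears in any round.

ship_unit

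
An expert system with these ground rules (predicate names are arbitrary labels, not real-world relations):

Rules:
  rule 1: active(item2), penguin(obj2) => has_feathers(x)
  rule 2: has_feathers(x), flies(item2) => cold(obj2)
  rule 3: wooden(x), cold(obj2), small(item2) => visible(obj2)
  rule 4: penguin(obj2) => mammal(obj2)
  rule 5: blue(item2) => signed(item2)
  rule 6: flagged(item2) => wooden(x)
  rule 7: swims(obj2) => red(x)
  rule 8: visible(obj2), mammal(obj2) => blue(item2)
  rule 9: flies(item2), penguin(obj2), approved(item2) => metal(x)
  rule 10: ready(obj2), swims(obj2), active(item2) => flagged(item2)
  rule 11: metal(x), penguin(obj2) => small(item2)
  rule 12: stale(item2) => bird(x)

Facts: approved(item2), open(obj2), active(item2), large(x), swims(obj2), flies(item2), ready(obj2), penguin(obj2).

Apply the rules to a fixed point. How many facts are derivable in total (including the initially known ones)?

Round 1 — rule 1, rule 4, rule 7, rule 9, rule 10, derive has_feathers(x), mammal(obj2), red(x), metal(x), flagged(item2).
Round 2 — rule 2, rule 6, rule 11, derive cold(obj2), wooden(x), small(item2).
Round 3 — rule 3, derive visible(obj2).
Round 4 — rule 8, derive blue(item2).
Round 5 — rule 5, derive signed(item2).
Closure: {active(item2), approved(item2), blue(item2), cold(obj2), flagged(item2), flies(item2), has_feathers(x), large(x), mammal(obj2), metal(x), open(obj2), penguin(obj2), ready(obj2), red(x), signed(item2), small(item2), swims(obj2), visible(obj2), wooden(x)} — 19 facts.

19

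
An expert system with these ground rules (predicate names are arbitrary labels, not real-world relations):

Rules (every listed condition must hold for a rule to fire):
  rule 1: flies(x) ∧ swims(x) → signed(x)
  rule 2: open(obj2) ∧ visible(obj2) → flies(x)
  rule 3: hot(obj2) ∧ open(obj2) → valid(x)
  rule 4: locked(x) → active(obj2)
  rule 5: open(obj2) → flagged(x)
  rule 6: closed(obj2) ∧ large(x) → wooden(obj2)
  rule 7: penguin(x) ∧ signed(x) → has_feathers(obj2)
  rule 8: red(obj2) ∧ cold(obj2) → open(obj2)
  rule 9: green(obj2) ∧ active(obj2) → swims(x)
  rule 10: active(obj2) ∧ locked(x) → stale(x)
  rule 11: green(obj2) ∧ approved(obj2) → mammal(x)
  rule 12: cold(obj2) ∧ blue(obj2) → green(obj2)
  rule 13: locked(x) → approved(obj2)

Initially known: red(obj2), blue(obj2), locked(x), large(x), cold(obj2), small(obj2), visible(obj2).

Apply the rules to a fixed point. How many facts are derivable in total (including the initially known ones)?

Round 1 — rule 4, rule 8, rule 12, rule 13, derive active(obj2), open(obj2), green(obj2), approved(obj2).
Round 2 — rule 2, rule 5, rule 9, rule 10, rule 11, derive flies(x), flagged(x), swims(x), stale(x), mammal(x).
Round 3 — rule 1, derive signed(x).
Closure: {active(obj2), approved(obj2), blue(obj2), cold(obj2), flagged(x), flies(x), green(obj2), large(x), locked(x), mammal(x), open(obj2), red(obj2), signed(x), small(obj2), stale(x), swims(x), visible(obj2)} — 17 facts.

17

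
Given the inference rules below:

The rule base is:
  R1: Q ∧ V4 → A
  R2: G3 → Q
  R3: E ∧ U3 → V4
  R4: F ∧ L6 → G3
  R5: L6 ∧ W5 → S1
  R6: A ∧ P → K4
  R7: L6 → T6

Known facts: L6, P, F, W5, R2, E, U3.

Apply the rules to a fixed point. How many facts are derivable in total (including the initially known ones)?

Round 1: R3 [E ∧ U3 → V4]; R4 [F ∧ L6 → G3]; R5 [L6 ∧ W5 → S1]; R7 [L6 → T6]. Adds V4, G3, S1, T6.
Round 2: R2 [G3 → Q]. Adds Q.
Round 3: R1 [Q ∧ V4 → A]. Adds A.
Round 4: R6 [A ∧ P → K4]. Adds K4.
Closure: {A, E, F, G3, K4, L6, P, Q, R2, S1, T6, U3, V4, W5} — 14 facts.

14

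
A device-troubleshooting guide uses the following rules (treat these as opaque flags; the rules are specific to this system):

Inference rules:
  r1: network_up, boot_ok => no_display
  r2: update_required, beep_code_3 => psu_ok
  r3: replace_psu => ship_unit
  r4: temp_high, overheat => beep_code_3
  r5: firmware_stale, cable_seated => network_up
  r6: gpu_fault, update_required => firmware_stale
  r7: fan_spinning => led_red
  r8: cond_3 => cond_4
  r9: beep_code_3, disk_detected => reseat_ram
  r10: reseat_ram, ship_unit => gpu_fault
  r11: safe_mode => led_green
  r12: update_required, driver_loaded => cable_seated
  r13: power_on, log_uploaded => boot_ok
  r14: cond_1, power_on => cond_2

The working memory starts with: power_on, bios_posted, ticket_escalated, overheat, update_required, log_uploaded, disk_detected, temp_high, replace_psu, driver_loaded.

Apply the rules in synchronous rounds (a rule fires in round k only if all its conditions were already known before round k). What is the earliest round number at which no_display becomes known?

Round 1 fires r3, r4, r12, r13, giving ship_unit, beep_code_3, cable_seated, boot_ok.
Round 2 fires r2, r9, giving psu_ok, reseat_ram.
Round 3 fires r10, giving gpu_fault.
Round 4 fires r6, giving firmware_stale.
Round 5 fires r5, giving network_up.
Round 6 fires r1, giving no_display.
no_display first appears in round 6.

6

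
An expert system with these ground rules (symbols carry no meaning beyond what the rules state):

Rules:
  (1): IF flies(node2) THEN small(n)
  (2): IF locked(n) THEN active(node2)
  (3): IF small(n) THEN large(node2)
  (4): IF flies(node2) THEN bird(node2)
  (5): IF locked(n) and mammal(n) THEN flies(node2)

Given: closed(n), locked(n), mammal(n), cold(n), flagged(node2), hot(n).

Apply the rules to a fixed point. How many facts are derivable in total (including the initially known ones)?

11

[1] (2) [IF locked(n) THEN active(node2)]; (5) [IF locked(n) and mammal(n) THEN flies(node2)]. ⇒ new: active(node2), flies(node2).
[2] (1) [IF flies(node2) THEN small(n)]; (4) [IF flies(node2) THEN bird(node2)]. ⇒ new: small(n), bird(node2).
[3] (3) [IF small(n) THEN large(node2)]. ⇒ new: large(node2).
Closure: {active(node2), bird(node2), closed(n), cold(n), flagged(node2), flies(node2), hot(n), large(node2), locked(n), mammal(n), small(n)} — 11 facts.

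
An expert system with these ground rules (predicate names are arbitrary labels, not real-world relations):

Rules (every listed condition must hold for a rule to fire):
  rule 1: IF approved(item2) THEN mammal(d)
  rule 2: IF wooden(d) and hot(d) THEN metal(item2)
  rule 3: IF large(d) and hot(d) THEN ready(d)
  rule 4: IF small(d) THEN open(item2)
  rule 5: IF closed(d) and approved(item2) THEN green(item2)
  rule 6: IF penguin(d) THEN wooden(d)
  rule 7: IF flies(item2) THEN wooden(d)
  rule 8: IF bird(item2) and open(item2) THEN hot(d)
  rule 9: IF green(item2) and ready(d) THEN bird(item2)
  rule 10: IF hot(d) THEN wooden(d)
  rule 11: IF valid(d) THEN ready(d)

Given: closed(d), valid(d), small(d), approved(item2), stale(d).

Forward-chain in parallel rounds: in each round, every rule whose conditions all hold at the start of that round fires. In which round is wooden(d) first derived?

Round 1 — rule 1, rule 4, rule 5, rule 11, derive mammal(d), open(item2), green(item2), ready(d).
Round 2 — rule 9, derive bird(item2).
Round 3 — rule 8, derive hot(d).
Round 4 — rule 10, derive wooden(d).
wooden(d) first appears in round 4.

4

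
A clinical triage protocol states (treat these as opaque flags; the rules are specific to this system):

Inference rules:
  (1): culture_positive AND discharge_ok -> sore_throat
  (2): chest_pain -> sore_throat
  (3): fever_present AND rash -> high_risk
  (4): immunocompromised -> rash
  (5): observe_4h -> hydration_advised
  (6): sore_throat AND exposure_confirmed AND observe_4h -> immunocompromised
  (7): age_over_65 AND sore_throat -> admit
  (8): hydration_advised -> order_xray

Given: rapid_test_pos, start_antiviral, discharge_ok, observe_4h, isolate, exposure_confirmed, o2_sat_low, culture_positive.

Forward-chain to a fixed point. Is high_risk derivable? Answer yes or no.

Round 1: (1) [culture_positive AND discharge_ok -> sore_throat]; (5) [observe_4h -> hydration_advised]. New: sore_throat, hydration_advised.
Round 2: (6) [sore_throat AND exposure_confirmed AND observe_4h -> immunocompromised]; (8) [hydration_advised -> order_xray]. New: immunocompromised, order_xray.
Round 3: (4) [immunocompromised -> rash]. New: rash.
Fixed point reached. high_risk is concluded only by (3); (3) needs fever_present (never derived).

no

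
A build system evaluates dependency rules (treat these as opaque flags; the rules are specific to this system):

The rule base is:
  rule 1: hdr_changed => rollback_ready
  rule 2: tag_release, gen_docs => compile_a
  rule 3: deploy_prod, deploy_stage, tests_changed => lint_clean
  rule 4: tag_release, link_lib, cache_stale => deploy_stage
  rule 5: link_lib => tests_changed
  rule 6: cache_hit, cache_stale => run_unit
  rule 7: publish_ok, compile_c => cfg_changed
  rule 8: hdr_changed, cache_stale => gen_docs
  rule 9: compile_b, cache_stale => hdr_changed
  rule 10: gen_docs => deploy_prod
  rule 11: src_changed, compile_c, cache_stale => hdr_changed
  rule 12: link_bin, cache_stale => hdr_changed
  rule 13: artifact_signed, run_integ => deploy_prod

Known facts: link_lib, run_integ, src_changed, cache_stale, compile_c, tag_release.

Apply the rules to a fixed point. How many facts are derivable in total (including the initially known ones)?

[1] rule 4 [tag_release, link_lib, cache_stale => deploy_stage]; rule 5 [link_lib => tests_changed]; rule 11 [src_changed, compile_c, cache_stale => hdr_changed]. ⇒ new: deploy_stage, tests_changed, hdr_changed.
[2] rule 1 [hdr_changed => rollback_ready]; rule 8 [hdr_changed, cache_stale => gen_docs]. ⇒ new: rollback_ready, gen_docs.
[3] rule 2 [tag_release, gen_docs => compile_a]; rule 10 [gen_docs => deploy_prod]. ⇒ new: compile_a, deploy_prod.
[4] rule 3 [deploy_prod, deploy_stage, tests_changed => lint_clean]. ⇒ new: lint_clean.
Closure: {cache_stale, compile_a, compile_c, deploy_prod, deploy_stage, gen_docs, hdr_changed, link_lib, lint_clean, rollback_ready, run_integ, src_changed, tag_release, tests_changed} — 14 facts.

14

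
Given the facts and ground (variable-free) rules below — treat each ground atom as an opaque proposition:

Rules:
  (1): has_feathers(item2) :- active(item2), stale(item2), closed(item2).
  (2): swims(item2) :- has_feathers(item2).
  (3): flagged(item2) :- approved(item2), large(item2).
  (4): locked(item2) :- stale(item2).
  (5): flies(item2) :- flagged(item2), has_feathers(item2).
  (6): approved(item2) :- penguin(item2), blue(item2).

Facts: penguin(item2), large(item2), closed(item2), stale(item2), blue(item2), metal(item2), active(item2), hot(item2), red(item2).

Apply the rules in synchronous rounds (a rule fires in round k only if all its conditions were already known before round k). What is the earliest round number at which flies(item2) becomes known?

[1] (1) [has_feathers(item2) :- active(item2), stale(item2), closed(item2).]; (4) [locked(item2) :- stale(item2).]; (6) [approved(item2) :- penguin(item2), blue(item2).]. ⇒ new: has_feathers(item2), locked(item2), approved(item2).
[2] (2) [swims(item2) :- has_feathers(item2).]; (3) [flagged(item2) :- approved(item2), large(item2).]. ⇒ new: swims(item2), flagged(item2).
[3] (5) [flies(item2) :- flagged(item2), has_feathers(item2).]. ⇒ new: flies(item2).
flies(item2) first appears in round 3.

3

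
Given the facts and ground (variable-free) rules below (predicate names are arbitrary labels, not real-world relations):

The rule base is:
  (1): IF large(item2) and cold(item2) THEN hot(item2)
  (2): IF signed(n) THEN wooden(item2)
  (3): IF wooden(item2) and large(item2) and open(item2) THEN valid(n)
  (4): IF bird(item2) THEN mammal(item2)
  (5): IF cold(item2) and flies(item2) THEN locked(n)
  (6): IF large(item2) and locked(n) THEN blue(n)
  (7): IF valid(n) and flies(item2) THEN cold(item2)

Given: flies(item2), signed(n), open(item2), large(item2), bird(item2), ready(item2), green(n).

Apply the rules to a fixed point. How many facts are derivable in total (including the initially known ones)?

14

Round 1: (2) [IF signed(n) THEN wooden(item2)]; (4) [IF bird(item2) THEN mammal(item2)]. New: wooden(item2), mammal(item2).
Round 2: (3) [IF wooden(item2) and large(item2) and open(item2) THEN valid(n)]. New: valid(n).
Round 3: (7) [IF valid(n) and flies(item2) THEN cold(item2)]. New: cold(item2).
Round 4: (1) [IF large(item2) and cold(item2) THEN hot(item2)]; (5) [IF cold(item2) and flies(item2) THEN locked(n)]. New: hot(item2), locked(n).
Round 5: (6) [IF large(item2) and locked(n) THEN blue(n)]. New: blue(n).
Closure: {bird(item2), blue(n), cold(item2), flies(item2), green(n), hot(item2), large(item2), locked(n), mammal(item2), open(item2), ready(item2), signed(n), valid(n), wooden(item2)} — 14 facts.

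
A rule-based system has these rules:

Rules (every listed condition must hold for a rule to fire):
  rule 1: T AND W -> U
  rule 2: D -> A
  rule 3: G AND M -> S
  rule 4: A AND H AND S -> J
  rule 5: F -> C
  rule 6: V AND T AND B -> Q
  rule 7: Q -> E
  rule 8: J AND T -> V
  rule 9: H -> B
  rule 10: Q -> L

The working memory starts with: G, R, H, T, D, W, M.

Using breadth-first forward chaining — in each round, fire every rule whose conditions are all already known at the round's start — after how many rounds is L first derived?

Round 1: rule 1 [T AND W -> U]; rule 2 [D -> A]; rule 3 [G AND M -> S]; rule 9 [H -> B]. Adds U, A, S, B.
Round 2: rule 4 [A AND H AND S -> J]. Adds J.
Round 3: rule 8 [J AND T -> V]. Adds V.
Round 4: rule 6 [V AND T AND B -> Q]. Adds Q.
Round 5: rule 7 [Q -> E]; rule 10 [Q -> L]. Adds E, L.
L first appears in round 5.

5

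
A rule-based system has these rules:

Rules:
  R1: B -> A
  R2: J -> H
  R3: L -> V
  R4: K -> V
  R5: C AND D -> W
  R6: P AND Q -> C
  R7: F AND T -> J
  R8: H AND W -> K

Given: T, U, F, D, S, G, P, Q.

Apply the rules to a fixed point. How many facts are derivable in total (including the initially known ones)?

Round 1: R6 [P AND Q -> C]; R7 [F AND T -> J]. Adds C, J.
Round 2: R2 [J -> H]; R5 [C AND D -> W]. Adds H, W.
Round 3: R8 [H AND W -> K]. Adds K.
Round 4: R4 [K -> V]. Adds V.
Closure: {C, D, F, G, H, J, K, P, Q, S, T, U, V, W} — 14 facts.

14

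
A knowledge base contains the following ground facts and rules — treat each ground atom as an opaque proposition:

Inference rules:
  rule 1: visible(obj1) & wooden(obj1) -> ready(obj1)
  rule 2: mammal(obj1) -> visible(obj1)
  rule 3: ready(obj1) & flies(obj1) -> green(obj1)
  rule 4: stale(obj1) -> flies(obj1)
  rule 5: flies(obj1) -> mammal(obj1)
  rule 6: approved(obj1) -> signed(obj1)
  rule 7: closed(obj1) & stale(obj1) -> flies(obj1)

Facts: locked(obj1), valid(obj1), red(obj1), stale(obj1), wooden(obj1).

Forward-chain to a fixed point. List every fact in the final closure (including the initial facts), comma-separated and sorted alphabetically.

[1] rule 4 [stale(obj1) -> flies(obj1)]. ⇒ new: flies(obj1).
[2] rule 5 [flies(obj1) -> mammal(obj1)]. ⇒ new: mammal(obj1).
[3] rule 2 [mammal(obj1) -> visible(obj1)]. ⇒ new: visible(obj1).
[4] rule 1 [visible(obj1) & wooden(obj1) -> ready(obj1)]. ⇒ new: ready(obj1).
[5] rule 3 [ready(obj1) & flies(obj1) -> green(obj1)]. ⇒ new: green(obj1).

flies(obj1), green(obj1), locked(obj1), mammal(obj1), ready(obj1), red(obj1), stale(obj1), valid(obj1), visible(obj1), wooden(obj1)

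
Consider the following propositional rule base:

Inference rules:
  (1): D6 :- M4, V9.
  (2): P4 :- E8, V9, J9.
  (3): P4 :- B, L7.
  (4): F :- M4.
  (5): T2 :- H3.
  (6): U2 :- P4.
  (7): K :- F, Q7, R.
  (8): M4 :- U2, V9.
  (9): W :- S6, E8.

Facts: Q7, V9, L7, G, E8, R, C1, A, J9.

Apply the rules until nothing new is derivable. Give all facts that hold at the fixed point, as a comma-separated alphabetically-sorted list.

A, C1, D6, E8, F, G, J9, K, L7, M4, P4, Q7, R, U2, V9

Round 1 fires (2), giving P4.
Round 2 fires (6), giving U2.
Round 3 fires (8), giving M4.
Round 4 fires (1), (4), giving D6, F.
Round 5 fires (7), giving K.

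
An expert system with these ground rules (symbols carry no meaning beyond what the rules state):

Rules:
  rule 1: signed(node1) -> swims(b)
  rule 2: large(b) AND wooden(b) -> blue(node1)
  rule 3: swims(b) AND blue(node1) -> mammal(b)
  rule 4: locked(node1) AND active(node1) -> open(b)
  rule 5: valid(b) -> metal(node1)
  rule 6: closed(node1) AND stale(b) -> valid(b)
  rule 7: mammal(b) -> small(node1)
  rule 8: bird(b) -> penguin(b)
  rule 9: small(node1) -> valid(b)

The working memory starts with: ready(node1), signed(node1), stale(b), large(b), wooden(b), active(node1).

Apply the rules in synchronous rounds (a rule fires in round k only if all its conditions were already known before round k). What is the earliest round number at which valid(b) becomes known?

Round 1: rule 1 [signed(node1) -> swims(b)]; rule 2 [large(b) AND wooden(b) -> blue(node1)]. Adds swims(b), blue(node1).
Round 2: rule 3 [swims(b) AND blue(node1) -> mammal(b)]. Adds mammal(b).
Round 3: rule 7 [mammal(b) -> small(node1)]. Adds small(node1).
Round 4: rule 9 [small(node1) -> valid(b)]. Adds valid(b).
valid(b) first appears in round 4.

4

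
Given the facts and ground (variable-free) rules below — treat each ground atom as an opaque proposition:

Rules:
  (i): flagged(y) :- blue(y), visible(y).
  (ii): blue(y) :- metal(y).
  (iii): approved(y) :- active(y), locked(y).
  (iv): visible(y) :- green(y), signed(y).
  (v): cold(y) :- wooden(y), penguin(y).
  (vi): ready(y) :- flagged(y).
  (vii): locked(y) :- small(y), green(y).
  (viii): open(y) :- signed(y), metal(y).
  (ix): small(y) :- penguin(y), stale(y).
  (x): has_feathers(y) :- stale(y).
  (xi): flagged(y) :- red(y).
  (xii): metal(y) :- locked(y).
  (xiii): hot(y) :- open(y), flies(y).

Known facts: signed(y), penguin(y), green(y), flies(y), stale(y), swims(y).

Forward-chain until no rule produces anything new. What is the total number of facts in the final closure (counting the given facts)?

Round 1: (iv) [visible(y) :- green(y), signed(y).]; (ix) [small(y) :- penguin(y), stale(y).]; (x) [has_feathers(y) :- stale(y).]. Adds visible(y), small(y), has_feathers(y).
Round 2: (vii) [locked(y) :- small(y), green(y).]. Adds locked(y).
Round 3: (xii) [metal(y) :- locked(y).]. Adds metal(y).
Round 4: (ii) [blue(y) :- metal(y).]; (viii) [open(y) :- signed(y), metal(y).]. Adds blue(y), open(y).
Round 5: (i) [flagged(y) :- blue(y), visible(y).]; (xiii) [hot(y) :- open(y), flies(y).]. Adds flagged(y), hot(y).
Round 6: (vi) [ready(y) :- flagged(y).]. Adds ready(y).
Closure: {blue(y), flagged(y), flies(y), green(y), has_feathers(y), hot(y), locked(y), metal(y), open(y), penguin(y), ready(y), signed(y), small(y), stale(y), swims(y), visible(y)} — 16 facts.

16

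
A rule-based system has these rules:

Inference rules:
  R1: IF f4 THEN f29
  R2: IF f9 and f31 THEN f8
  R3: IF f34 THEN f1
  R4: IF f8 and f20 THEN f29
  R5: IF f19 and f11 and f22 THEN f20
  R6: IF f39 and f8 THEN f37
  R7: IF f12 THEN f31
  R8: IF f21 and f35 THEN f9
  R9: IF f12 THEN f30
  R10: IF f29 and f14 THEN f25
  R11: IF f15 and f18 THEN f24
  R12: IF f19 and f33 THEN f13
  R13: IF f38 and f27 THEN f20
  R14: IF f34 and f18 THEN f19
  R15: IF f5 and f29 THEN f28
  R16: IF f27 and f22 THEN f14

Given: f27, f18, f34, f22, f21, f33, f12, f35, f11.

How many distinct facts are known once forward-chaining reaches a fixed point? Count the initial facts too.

20

Round 1: R3 [IF f34 THEN f1]; R7 [IF f12 THEN f31]; R8 [IF f21 and f35 THEN f9]; R9 [IF f12 THEN f30]; R14 [IF f34 and f18 THEN f19]; R16 [IF f27 and f22 THEN f14]. Adds f1, f31, f9, f30, f19, f14.
Round 2: R2 [IF f9 and f31 THEN f8]; R5 [IF f19 and f11 and f22 THEN f20]; R12 [IF f19 and f33 THEN f13]. Adds f8, f20, f13.
Round 3: R4 [IF f8 and f20 THEN f29]. Adds f29.
Round 4: R10 [IF f29 and f14 THEN f25]. Adds f25.
Closure: {f1, f11, f12, f13, f14, f18, f19, f20, f21, f22, f25, f27, f29, f30, f31, f33, f34, f35, f8, f9} — 20 facts.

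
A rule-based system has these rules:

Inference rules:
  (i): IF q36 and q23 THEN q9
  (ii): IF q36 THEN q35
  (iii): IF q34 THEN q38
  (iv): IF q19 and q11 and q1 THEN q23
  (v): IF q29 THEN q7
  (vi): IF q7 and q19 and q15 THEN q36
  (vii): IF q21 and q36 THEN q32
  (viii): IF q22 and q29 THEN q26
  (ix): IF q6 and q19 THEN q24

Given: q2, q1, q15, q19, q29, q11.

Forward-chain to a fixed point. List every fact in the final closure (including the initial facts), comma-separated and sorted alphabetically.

Round 1 fires (iv), (v), giving q23, q7.
Round 2 fires (vi), giving q36.
Round 3 fires (i), (ii), giving q9, q35.

q1, q11, q15, q19, q2, q23, q29, q35, q36, q7, q9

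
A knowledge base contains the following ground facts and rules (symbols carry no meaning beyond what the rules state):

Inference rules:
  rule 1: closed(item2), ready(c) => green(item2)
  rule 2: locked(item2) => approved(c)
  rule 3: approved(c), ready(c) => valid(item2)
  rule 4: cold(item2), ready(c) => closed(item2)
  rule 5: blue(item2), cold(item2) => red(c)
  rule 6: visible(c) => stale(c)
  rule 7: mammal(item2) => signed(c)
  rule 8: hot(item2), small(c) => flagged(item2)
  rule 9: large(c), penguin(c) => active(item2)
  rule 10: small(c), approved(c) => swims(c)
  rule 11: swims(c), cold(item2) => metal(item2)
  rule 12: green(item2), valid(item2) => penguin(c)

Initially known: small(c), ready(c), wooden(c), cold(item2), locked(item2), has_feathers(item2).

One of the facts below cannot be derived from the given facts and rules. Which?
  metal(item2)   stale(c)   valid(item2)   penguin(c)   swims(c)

Round 1 fires rule 2, rule 4, giving approved(c), closed(item2).
Round 2 fires rule 1, rule 3, rule 10, giving green(item2), valid(item2), swims(c).
Round 3 fires rule 11, rule 12, giving metal(item2), penguin(c).
Derived: swims(c) (round 2), metal(item2) (round 3), valid(item2) (round 2), penguin(c) (round 3). stale(c) never appears in any round.

stale(c)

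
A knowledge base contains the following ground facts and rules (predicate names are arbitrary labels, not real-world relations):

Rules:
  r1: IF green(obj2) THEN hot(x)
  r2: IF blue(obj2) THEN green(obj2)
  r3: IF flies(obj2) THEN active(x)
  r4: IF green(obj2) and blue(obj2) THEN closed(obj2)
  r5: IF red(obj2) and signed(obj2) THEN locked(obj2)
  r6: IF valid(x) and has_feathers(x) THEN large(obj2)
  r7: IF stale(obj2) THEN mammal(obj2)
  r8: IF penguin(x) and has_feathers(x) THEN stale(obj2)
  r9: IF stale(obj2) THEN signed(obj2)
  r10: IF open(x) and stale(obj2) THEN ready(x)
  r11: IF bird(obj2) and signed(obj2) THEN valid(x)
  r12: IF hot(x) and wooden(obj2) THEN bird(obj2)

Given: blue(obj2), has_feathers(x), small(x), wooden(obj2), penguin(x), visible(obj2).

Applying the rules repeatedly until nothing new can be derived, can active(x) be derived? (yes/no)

no

Round 1: r2 [IF blue(obj2) THEN green(obj2)]; r8 [IF penguin(x) and has_feathers(x) THEN stale(obj2)]. Adds green(obj2), stale(obj2).
Round 2: r1 [IF green(obj2) THEN hot(x)]; r4 [IF green(obj2) and blue(obj2) THEN closed(obj2)]; r7 [IF stale(obj2) THEN mammal(obj2)]; r9 [IF stale(obj2) THEN signed(obj2)]. Adds hot(x), closed(obj2), mammal(obj2), signed(obj2).
Round 3: r12 [IF hot(x) and wooden(obj2) THEN bird(obj2)]. Adds bird(obj2).
Round 4: r11 [IF bird(obj2) and signed(obj2) THEN valid(x)]. Adds valid(x).
Round 5: r6 [IF valid(x) and has_feathers(x) THEN large(obj2)]. Adds large(obj2).
Fixed point reached. active(x) is concluded only by r3; r3 needs flies(obj2) (never derived).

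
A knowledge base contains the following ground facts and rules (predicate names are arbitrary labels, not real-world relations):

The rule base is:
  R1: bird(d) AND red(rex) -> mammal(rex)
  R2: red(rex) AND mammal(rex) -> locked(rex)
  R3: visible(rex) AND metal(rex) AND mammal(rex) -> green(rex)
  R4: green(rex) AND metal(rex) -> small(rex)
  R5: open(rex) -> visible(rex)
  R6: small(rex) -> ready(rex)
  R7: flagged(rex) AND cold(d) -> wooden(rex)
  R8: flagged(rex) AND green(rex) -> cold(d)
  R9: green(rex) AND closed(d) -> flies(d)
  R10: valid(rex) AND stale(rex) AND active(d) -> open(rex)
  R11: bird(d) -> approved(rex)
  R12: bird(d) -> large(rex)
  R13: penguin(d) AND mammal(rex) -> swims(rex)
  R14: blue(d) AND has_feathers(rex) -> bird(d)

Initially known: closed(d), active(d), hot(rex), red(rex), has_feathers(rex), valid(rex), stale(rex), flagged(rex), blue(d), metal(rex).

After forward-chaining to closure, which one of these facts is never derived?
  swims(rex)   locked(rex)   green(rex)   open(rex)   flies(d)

Round 1: R10 [valid(rex) AND stale(rex) AND active(d) -> open(rex)]; R14 [blue(d) AND has_feathers(rex) -> bird(d)]. New: open(rex), bird(d).
Round 2: R1 [bird(d) AND red(rex) -> mammal(rex)]; R5 [open(rex) -> visible(rex)]; R11 [bird(d) -> approved(rex)]; R12 [bird(d) -> large(rex)]. New: mammal(rex), visible(rex), approved(rex), large(rex).
Round 3: R2 [red(rex) AND mammal(rex) -> locked(rex)]; R3 [visible(rex) AND metal(rex) AND mammal(rex) -> green(rex)]. New: locked(rex), green(rex).
Round 4: R4 [green(rex) AND metal(rex) -> small(rex)]; R8 [flagged(rex) AND green(rex) -> cold(d)]; R9 [green(rex) AND closed(d) -> flies(d)]. New: small(rex), cold(d), flies(d).
Round 5: R6 [small(rex) -> ready(rex)]; R7 [flagged(rex) AND cold(d) -> wooden(rex)]. New: ready(rex), wooden(rex).
Derived: flies(d) (round 4), open(rex) (round 1), green(rex) (round 3), locked(rex) (round 3). swims(rex) never appears in any round.

swims(rex)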